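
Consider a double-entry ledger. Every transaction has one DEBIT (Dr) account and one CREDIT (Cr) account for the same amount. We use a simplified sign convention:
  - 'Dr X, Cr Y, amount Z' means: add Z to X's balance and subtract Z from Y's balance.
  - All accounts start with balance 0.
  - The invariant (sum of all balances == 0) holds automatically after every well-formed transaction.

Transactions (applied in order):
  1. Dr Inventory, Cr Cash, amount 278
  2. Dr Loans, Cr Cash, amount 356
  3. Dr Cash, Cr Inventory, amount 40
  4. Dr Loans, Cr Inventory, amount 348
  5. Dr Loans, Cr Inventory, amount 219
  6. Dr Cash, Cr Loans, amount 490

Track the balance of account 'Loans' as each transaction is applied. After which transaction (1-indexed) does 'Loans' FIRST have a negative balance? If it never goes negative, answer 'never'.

After txn 1: Loans=0
After txn 2: Loans=356
After txn 3: Loans=356
After txn 4: Loans=704
After txn 5: Loans=923
After txn 6: Loans=433

Answer: never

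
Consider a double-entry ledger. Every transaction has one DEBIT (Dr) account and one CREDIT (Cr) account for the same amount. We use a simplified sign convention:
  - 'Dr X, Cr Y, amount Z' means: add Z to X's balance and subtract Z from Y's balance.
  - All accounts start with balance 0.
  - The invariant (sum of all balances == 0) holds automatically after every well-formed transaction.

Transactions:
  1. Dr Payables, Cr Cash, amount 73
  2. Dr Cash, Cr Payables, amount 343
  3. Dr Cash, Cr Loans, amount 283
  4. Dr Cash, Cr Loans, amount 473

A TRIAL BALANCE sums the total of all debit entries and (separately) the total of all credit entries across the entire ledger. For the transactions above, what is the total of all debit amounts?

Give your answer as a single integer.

Txn 1: debit+=73
Txn 2: debit+=343
Txn 3: debit+=283
Txn 4: debit+=473
Total debits = 1172

Answer: 1172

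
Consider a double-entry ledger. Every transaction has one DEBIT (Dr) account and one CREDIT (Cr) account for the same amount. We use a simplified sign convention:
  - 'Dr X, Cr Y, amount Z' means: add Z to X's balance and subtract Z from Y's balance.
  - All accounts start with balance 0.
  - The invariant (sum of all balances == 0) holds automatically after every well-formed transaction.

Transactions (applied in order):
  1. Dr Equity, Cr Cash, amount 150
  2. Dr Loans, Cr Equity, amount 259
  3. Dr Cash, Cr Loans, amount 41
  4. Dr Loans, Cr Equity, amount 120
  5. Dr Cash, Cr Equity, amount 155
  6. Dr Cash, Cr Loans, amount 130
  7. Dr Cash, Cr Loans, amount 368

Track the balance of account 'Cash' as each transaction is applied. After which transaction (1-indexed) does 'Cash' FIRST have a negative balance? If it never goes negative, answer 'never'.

Answer: 1

Derivation:
After txn 1: Cash=-150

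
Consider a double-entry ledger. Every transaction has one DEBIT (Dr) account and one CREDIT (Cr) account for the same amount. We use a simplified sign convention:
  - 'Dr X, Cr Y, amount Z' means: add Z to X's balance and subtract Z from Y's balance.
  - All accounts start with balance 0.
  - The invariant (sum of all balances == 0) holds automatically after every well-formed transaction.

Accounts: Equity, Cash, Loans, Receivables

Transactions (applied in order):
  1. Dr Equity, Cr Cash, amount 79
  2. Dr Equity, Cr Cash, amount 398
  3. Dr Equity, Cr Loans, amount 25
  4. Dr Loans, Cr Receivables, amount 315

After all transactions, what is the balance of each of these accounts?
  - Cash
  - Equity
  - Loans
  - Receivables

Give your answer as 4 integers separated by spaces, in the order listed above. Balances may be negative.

Answer: -477 502 290 -315

Derivation:
After txn 1 (Dr Equity, Cr Cash, amount 79): Cash=-79 Equity=79
After txn 2 (Dr Equity, Cr Cash, amount 398): Cash=-477 Equity=477
After txn 3 (Dr Equity, Cr Loans, amount 25): Cash=-477 Equity=502 Loans=-25
After txn 4 (Dr Loans, Cr Receivables, amount 315): Cash=-477 Equity=502 Loans=290 Receivables=-315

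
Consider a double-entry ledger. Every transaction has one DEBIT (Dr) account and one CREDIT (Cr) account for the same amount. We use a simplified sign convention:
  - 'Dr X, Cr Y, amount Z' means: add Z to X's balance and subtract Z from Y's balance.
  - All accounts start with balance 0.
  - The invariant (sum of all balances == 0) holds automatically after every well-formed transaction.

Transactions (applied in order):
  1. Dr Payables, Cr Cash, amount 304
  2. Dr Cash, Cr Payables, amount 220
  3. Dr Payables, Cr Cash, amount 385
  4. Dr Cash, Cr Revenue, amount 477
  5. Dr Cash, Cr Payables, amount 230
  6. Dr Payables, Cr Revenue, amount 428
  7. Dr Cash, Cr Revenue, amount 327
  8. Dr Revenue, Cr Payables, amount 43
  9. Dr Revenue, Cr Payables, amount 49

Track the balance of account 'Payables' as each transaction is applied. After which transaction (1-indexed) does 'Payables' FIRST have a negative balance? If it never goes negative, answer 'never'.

Answer: never

Derivation:
After txn 1: Payables=304
After txn 2: Payables=84
After txn 3: Payables=469
After txn 4: Payables=469
After txn 5: Payables=239
After txn 6: Payables=667
After txn 7: Payables=667
After txn 8: Payables=624
After txn 9: Payables=575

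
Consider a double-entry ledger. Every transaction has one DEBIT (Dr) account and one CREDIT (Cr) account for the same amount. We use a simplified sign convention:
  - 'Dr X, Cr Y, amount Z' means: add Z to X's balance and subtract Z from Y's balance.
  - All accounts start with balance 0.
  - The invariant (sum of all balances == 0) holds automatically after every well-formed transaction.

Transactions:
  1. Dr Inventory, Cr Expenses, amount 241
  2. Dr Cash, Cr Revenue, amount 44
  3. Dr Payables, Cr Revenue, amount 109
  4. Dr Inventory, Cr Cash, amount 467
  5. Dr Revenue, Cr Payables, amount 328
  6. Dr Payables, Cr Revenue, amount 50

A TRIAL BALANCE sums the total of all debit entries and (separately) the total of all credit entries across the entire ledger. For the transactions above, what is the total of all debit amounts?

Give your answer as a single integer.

Txn 1: debit+=241
Txn 2: debit+=44
Txn 3: debit+=109
Txn 4: debit+=467
Txn 5: debit+=328
Txn 6: debit+=50
Total debits = 1239

Answer: 1239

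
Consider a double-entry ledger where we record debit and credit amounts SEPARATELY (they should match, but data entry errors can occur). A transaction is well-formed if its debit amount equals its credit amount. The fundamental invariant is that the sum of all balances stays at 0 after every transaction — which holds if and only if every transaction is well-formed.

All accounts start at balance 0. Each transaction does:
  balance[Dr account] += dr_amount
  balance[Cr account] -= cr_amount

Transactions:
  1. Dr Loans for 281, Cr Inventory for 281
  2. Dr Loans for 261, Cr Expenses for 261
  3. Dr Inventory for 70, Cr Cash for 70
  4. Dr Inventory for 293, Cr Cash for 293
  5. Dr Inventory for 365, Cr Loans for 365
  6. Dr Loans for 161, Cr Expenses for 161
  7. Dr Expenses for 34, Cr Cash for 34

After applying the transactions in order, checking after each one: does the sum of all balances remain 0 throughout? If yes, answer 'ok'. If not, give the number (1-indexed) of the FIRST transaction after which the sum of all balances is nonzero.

Answer: ok

Derivation:
After txn 1: dr=281 cr=281 sum_balances=0
After txn 2: dr=261 cr=261 sum_balances=0
After txn 3: dr=70 cr=70 sum_balances=0
After txn 4: dr=293 cr=293 sum_balances=0
After txn 5: dr=365 cr=365 sum_balances=0
After txn 6: dr=161 cr=161 sum_balances=0
After txn 7: dr=34 cr=34 sum_balances=0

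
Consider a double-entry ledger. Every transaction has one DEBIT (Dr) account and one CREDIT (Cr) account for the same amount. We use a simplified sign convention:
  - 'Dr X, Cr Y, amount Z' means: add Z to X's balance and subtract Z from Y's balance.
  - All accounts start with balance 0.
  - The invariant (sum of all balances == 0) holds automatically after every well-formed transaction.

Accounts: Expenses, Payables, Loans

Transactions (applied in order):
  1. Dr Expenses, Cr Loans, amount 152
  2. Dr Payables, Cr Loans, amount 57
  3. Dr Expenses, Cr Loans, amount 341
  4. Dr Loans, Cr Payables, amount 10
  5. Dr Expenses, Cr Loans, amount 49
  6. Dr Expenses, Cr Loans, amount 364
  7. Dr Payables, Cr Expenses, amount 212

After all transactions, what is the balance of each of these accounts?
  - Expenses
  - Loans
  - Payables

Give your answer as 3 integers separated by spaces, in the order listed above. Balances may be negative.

Answer: 694 -953 259

Derivation:
After txn 1 (Dr Expenses, Cr Loans, amount 152): Expenses=152 Loans=-152
After txn 2 (Dr Payables, Cr Loans, amount 57): Expenses=152 Loans=-209 Payables=57
After txn 3 (Dr Expenses, Cr Loans, amount 341): Expenses=493 Loans=-550 Payables=57
After txn 4 (Dr Loans, Cr Payables, amount 10): Expenses=493 Loans=-540 Payables=47
After txn 5 (Dr Expenses, Cr Loans, amount 49): Expenses=542 Loans=-589 Payables=47
After txn 6 (Dr Expenses, Cr Loans, amount 364): Expenses=906 Loans=-953 Payables=47
After txn 7 (Dr Payables, Cr Expenses, amount 212): Expenses=694 Loans=-953 Payables=259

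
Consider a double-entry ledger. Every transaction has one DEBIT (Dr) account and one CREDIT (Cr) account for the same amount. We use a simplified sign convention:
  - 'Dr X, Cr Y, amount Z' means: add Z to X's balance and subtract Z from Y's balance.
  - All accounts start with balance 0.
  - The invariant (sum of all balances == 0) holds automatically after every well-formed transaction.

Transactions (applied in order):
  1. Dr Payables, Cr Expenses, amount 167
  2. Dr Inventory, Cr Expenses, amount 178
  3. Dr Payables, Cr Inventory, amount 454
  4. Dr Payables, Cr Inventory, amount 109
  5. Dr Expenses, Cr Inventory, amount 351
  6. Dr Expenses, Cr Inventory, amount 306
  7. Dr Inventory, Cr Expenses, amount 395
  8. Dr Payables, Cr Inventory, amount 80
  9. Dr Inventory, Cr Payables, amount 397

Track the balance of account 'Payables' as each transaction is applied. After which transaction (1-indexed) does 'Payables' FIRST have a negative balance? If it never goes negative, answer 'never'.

After txn 1: Payables=167
After txn 2: Payables=167
After txn 3: Payables=621
After txn 4: Payables=730
After txn 5: Payables=730
After txn 6: Payables=730
After txn 7: Payables=730
After txn 8: Payables=810
After txn 9: Payables=413

Answer: never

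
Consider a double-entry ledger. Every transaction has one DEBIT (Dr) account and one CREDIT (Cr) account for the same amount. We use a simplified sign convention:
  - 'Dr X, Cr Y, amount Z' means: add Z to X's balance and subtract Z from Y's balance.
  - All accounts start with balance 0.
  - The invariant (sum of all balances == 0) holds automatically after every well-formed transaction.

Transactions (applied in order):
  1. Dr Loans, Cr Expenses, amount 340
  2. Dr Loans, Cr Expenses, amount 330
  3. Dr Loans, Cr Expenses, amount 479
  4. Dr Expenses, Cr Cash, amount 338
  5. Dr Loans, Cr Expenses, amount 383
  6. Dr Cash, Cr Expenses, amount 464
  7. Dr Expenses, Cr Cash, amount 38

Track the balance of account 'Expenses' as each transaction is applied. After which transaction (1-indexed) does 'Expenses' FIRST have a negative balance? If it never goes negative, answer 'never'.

After txn 1: Expenses=-340

Answer: 1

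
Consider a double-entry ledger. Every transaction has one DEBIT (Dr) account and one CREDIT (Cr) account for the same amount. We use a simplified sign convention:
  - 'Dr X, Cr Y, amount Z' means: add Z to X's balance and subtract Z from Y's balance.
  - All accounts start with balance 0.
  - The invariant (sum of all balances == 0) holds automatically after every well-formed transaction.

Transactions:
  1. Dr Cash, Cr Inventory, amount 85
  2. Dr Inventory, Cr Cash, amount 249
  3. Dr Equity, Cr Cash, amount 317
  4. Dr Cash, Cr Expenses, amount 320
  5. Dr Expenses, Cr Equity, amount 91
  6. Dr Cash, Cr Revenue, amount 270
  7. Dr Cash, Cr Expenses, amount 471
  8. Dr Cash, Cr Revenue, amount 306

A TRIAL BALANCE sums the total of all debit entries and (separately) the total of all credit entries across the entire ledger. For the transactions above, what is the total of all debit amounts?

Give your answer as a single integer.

Answer: 2109

Derivation:
Txn 1: debit+=85
Txn 2: debit+=249
Txn 3: debit+=317
Txn 4: debit+=320
Txn 5: debit+=91
Txn 6: debit+=270
Txn 7: debit+=471
Txn 8: debit+=306
Total debits = 2109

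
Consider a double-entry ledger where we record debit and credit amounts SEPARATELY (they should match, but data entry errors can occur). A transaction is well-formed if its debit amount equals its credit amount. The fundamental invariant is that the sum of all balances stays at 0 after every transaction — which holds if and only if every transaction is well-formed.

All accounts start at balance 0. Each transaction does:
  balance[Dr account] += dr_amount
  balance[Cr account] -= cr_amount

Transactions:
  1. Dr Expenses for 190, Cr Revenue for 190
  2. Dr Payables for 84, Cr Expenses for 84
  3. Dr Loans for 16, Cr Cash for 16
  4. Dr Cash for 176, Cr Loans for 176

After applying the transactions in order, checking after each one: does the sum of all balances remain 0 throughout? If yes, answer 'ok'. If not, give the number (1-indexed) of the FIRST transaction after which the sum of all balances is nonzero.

After txn 1: dr=190 cr=190 sum_balances=0
After txn 2: dr=84 cr=84 sum_balances=0
After txn 3: dr=16 cr=16 sum_balances=0
After txn 4: dr=176 cr=176 sum_balances=0

Answer: ok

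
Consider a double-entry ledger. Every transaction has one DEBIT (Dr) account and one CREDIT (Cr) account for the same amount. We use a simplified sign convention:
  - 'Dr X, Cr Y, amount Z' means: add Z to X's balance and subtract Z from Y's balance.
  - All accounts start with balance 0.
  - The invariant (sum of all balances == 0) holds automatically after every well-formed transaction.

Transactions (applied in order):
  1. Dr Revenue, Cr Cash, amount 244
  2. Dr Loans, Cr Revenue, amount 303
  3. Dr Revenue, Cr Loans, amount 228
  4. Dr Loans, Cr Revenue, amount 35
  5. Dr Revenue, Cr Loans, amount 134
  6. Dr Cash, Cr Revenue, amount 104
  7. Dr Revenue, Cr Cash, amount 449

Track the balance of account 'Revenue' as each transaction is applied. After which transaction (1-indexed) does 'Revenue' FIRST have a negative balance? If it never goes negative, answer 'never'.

After txn 1: Revenue=244
After txn 2: Revenue=-59

Answer: 2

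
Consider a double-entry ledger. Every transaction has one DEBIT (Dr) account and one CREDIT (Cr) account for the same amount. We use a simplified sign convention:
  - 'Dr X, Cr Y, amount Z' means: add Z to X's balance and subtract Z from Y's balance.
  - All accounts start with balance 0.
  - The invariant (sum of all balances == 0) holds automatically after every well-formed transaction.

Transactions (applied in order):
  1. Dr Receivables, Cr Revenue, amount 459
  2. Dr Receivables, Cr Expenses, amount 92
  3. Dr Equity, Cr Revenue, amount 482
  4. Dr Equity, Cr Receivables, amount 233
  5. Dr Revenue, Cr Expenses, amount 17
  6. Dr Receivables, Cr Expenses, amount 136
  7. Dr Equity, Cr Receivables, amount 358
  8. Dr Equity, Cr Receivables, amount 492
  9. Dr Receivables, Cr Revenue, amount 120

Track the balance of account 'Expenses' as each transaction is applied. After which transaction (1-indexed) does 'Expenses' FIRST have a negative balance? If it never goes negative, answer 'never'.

Answer: 2

Derivation:
After txn 1: Expenses=0
After txn 2: Expenses=-92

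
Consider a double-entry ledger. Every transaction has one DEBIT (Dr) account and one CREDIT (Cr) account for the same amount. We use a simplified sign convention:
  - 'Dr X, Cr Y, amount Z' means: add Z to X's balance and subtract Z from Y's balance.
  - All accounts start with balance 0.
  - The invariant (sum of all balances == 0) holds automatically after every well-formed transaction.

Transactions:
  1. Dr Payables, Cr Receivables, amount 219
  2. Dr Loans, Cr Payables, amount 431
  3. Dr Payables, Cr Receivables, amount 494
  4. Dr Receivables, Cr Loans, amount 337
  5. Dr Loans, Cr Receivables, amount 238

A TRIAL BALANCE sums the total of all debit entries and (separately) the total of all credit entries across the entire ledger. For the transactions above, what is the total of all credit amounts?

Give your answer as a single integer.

Answer: 1719

Derivation:
Txn 1: credit+=219
Txn 2: credit+=431
Txn 3: credit+=494
Txn 4: credit+=337
Txn 5: credit+=238
Total credits = 1719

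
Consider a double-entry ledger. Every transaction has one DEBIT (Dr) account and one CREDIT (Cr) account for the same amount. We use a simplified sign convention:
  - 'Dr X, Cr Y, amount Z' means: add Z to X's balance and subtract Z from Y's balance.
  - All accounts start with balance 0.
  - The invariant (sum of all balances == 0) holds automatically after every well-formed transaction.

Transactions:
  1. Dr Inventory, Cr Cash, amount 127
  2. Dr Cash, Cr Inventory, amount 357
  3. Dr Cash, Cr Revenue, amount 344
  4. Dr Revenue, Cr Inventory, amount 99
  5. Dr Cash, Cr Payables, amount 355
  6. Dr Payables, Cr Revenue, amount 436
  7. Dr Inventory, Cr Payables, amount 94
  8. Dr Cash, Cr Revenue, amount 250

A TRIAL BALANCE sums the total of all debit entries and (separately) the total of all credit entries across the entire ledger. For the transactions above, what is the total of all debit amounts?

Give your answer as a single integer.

Txn 1: debit+=127
Txn 2: debit+=357
Txn 3: debit+=344
Txn 4: debit+=99
Txn 5: debit+=355
Txn 6: debit+=436
Txn 7: debit+=94
Txn 8: debit+=250
Total debits = 2062

Answer: 2062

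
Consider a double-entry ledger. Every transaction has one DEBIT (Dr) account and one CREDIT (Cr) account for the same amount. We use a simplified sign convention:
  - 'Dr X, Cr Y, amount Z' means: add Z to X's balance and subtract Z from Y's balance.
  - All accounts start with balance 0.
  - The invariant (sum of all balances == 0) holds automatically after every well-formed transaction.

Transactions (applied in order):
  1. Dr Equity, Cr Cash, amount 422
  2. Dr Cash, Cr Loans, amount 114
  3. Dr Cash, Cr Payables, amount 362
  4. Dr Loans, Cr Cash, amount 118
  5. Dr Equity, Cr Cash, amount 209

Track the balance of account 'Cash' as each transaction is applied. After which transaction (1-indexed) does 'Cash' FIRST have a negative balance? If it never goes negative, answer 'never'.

After txn 1: Cash=-422

Answer: 1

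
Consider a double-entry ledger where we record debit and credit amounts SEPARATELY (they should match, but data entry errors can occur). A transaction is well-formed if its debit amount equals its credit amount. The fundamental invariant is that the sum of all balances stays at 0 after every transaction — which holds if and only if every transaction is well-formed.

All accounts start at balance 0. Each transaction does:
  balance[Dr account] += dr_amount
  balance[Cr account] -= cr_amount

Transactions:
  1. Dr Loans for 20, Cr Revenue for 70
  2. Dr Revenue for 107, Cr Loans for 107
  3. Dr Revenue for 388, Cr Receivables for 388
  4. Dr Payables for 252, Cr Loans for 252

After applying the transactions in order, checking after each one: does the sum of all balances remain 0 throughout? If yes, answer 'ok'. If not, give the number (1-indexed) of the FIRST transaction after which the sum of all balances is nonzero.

Answer: 1

Derivation:
After txn 1: dr=20 cr=70 sum_balances=-50
After txn 2: dr=107 cr=107 sum_balances=-50
After txn 3: dr=388 cr=388 sum_balances=-50
After txn 4: dr=252 cr=252 sum_balances=-50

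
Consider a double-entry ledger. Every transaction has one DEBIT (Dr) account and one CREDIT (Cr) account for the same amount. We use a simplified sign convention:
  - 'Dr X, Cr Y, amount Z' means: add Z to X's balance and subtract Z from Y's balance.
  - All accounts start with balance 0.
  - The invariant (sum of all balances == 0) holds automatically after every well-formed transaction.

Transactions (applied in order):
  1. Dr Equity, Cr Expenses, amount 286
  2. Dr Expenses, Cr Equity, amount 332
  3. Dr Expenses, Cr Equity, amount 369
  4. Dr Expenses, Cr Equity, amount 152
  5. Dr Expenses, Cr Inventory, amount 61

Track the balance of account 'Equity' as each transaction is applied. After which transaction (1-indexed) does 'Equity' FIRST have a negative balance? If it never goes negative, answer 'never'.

Answer: 2

Derivation:
After txn 1: Equity=286
After txn 2: Equity=-46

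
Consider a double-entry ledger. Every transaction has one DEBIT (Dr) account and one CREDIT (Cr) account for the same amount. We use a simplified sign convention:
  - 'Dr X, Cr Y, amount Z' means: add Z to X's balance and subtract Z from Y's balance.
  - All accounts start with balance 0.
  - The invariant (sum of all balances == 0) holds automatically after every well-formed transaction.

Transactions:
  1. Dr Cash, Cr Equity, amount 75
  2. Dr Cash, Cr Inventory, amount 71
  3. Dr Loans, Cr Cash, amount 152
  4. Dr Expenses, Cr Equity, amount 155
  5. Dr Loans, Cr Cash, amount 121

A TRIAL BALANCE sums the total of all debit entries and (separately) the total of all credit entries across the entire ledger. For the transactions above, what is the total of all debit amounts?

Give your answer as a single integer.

Answer: 574

Derivation:
Txn 1: debit+=75
Txn 2: debit+=71
Txn 3: debit+=152
Txn 4: debit+=155
Txn 5: debit+=121
Total debits = 574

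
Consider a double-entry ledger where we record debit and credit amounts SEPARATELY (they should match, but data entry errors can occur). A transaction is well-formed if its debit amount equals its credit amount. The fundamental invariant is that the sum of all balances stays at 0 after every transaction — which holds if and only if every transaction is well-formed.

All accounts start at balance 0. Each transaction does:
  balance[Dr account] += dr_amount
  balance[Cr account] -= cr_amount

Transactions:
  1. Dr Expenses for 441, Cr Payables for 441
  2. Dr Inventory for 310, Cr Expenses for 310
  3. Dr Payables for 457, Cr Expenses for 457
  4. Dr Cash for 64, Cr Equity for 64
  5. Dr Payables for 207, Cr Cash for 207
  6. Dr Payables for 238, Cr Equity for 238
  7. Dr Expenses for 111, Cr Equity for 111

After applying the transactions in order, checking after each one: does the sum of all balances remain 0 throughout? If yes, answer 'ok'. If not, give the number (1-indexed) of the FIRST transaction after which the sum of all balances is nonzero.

After txn 1: dr=441 cr=441 sum_balances=0
After txn 2: dr=310 cr=310 sum_balances=0
After txn 3: dr=457 cr=457 sum_balances=0
After txn 4: dr=64 cr=64 sum_balances=0
After txn 5: dr=207 cr=207 sum_balances=0
After txn 6: dr=238 cr=238 sum_balances=0
After txn 7: dr=111 cr=111 sum_balances=0

Answer: ok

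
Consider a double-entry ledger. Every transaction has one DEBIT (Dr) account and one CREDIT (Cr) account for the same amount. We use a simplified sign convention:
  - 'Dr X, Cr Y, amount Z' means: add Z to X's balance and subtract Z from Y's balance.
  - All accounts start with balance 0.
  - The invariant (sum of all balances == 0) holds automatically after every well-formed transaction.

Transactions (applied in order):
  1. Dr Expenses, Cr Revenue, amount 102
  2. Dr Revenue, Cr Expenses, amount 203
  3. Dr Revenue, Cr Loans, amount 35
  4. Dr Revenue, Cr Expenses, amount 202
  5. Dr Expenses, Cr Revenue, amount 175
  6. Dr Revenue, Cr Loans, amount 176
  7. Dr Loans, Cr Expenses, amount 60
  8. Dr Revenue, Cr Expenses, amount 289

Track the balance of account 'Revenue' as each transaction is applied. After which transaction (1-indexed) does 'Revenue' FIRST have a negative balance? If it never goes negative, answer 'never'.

Answer: 1

Derivation:
After txn 1: Revenue=-102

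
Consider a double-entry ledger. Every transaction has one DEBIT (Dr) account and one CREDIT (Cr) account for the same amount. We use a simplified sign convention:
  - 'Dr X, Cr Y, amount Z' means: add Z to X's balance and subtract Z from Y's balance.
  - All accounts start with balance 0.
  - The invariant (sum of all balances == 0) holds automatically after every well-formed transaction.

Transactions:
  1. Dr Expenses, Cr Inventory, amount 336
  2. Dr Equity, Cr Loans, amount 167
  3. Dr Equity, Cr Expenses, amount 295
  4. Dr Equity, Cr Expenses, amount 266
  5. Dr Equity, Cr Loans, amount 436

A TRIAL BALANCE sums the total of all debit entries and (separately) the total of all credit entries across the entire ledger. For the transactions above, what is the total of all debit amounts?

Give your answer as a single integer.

Txn 1: debit+=336
Txn 2: debit+=167
Txn 3: debit+=295
Txn 4: debit+=266
Txn 5: debit+=436
Total debits = 1500

Answer: 1500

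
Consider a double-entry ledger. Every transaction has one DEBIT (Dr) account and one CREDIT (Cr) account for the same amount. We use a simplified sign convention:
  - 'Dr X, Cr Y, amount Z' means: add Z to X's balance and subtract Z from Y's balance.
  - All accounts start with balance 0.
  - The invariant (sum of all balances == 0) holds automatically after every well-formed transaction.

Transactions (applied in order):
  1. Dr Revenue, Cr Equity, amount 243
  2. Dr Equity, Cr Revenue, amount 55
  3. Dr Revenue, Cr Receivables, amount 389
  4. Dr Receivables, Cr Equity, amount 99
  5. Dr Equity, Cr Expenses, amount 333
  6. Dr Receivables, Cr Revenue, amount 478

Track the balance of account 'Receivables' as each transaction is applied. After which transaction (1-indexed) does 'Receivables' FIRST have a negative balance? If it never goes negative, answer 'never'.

Answer: 3

Derivation:
After txn 1: Receivables=0
After txn 2: Receivables=0
After txn 3: Receivables=-389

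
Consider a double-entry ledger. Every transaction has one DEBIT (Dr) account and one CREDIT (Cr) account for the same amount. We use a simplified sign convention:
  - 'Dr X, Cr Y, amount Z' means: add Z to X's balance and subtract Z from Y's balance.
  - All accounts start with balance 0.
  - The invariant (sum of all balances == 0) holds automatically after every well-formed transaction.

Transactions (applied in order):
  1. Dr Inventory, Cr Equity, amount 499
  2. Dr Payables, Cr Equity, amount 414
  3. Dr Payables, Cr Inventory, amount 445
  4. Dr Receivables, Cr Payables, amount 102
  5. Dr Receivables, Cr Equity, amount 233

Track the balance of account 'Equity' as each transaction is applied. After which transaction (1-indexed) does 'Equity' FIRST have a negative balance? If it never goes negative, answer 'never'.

Answer: 1

Derivation:
After txn 1: Equity=-499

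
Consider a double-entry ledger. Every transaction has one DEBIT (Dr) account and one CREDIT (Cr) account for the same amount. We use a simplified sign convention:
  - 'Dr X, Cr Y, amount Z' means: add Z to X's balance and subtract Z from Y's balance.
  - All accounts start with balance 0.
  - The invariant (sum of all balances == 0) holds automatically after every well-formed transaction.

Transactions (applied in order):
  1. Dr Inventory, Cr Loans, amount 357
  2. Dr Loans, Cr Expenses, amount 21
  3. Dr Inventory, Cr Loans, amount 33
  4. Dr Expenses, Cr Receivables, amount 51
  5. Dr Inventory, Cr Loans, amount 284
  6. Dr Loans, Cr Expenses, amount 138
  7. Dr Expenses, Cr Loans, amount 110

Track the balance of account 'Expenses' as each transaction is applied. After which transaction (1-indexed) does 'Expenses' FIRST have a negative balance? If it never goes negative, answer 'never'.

After txn 1: Expenses=0
After txn 2: Expenses=-21

Answer: 2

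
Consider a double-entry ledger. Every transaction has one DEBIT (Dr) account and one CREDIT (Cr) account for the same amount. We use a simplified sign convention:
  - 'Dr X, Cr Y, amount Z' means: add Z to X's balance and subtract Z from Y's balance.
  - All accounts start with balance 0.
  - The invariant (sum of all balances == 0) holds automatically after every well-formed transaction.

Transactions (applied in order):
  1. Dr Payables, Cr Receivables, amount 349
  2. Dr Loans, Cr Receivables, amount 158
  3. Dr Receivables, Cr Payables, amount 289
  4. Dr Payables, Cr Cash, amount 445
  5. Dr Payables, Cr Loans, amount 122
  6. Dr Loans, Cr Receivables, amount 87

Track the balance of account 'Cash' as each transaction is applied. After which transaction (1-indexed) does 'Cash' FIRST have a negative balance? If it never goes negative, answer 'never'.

Answer: 4

Derivation:
After txn 1: Cash=0
After txn 2: Cash=0
After txn 3: Cash=0
After txn 4: Cash=-445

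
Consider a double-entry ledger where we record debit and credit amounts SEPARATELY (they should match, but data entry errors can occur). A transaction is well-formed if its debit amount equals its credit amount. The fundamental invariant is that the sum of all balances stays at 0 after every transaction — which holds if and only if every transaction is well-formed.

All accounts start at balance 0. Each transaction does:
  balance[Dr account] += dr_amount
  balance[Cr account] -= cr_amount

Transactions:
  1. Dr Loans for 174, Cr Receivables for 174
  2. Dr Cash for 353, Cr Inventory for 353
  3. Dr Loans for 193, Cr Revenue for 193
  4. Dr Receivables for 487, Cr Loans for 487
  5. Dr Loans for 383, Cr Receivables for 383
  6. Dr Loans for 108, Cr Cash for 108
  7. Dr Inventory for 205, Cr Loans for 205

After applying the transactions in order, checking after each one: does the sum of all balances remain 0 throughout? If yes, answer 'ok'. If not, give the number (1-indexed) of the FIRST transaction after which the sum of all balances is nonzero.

Answer: ok

Derivation:
After txn 1: dr=174 cr=174 sum_balances=0
After txn 2: dr=353 cr=353 sum_balances=0
After txn 3: dr=193 cr=193 sum_balances=0
After txn 4: dr=487 cr=487 sum_balances=0
After txn 5: dr=383 cr=383 sum_balances=0
After txn 6: dr=108 cr=108 sum_balances=0
After txn 7: dr=205 cr=205 sum_balances=0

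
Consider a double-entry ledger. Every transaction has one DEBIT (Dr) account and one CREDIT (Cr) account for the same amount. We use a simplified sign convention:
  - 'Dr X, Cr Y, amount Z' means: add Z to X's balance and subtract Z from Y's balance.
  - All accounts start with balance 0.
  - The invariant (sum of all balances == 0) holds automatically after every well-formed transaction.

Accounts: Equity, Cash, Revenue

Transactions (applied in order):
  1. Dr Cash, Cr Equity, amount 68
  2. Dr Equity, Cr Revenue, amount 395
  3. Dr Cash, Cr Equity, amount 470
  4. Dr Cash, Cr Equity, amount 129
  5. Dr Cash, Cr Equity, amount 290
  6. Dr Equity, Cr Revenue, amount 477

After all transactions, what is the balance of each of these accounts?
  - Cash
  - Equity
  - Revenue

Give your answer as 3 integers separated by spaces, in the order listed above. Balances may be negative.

Answer: 957 -85 -872

Derivation:
After txn 1 (Dr Cash, Cr Equity, amount 68): Cash=68 Equity=-68
After txn 2 (Dr Equity, Cr Revenue, amount 395): Cash=68 Equity=327 Revenue=-395
After txn 3 (Dr Cash, Cr Equity, amount 470): Cash=538 Equity=-143 Revenue=-395
After txn 4 (Dr Cash, Cr Equity, amount 129): Cash=667 Equity=-272 Revenue=-395
After txn 5 (Dr Cash, Cr Equity, amount 290): Cash=957 Equity=-562 Revenue=-395
After txn 6 (Dr Equity, Cr Revenue, amount 477): Cash=957 Equity=-85 Revenue=-872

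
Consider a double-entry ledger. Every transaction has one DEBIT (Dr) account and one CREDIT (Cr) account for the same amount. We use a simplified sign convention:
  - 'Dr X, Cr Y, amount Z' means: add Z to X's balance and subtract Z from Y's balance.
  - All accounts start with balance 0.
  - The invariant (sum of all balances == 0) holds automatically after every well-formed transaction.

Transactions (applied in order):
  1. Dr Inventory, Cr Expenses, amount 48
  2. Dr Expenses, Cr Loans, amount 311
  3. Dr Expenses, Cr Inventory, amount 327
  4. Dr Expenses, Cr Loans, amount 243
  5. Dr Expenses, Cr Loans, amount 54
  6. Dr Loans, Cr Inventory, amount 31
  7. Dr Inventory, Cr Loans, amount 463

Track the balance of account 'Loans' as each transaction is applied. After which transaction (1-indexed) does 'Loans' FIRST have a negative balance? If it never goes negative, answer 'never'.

After txn 1: Loans=0
After txn 2: Loans=-311

Answer: 2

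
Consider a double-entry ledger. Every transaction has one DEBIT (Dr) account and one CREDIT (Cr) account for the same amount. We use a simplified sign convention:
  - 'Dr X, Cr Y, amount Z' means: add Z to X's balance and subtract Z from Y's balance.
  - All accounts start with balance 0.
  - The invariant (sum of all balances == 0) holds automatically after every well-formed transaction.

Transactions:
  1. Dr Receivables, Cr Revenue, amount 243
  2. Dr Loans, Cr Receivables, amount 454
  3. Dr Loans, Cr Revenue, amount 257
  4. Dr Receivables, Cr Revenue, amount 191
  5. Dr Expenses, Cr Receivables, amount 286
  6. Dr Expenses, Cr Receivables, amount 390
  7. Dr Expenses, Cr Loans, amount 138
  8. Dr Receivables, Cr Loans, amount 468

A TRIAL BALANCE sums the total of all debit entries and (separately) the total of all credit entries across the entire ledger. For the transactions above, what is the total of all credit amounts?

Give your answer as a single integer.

Answer: 2427

Derivation:
Txn 1: credit+=243
Txn 2: credit+=454
Txn 3: credit+=257
Txn 4: credit+=191
Txn 5: credit+=286
Txn 6: credit+=390
Txn 7: credit+=138
Txn 8: credit+=468
Total credits = 2427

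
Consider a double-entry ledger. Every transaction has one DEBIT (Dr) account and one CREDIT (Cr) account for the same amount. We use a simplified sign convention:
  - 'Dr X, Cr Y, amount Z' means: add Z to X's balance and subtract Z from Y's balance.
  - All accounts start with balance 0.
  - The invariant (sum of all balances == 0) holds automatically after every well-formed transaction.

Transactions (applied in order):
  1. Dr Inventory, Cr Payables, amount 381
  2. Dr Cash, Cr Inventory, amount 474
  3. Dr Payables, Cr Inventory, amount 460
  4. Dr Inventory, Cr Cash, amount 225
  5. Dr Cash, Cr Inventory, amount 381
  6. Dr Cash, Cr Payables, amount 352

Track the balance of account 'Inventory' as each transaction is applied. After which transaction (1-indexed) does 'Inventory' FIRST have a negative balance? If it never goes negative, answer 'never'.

Answer: 2

Derivation:
After txn 1: Inventory=381
After txn 2: Inventory=-93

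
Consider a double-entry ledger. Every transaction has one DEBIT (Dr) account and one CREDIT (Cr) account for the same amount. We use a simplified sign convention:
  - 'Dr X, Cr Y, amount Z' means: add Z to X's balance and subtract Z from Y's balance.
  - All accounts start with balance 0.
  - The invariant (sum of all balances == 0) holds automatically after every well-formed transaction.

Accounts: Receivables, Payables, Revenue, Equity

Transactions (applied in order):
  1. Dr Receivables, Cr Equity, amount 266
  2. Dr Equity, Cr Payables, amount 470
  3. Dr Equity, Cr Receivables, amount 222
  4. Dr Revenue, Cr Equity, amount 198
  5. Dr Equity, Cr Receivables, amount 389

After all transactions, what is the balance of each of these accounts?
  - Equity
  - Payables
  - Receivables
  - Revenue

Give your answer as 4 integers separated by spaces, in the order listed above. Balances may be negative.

Answer: 617 -470 -345 198

Derivation:
After txn 1 (Dr Receivables, Cr Equity, amount 266): Equity=-266 Receivables=266
After txn 2 (Dr Equity, Cr Payables, amount 470): Equity=204 Payables=-470 Receivables=266
After txn 3 (Dr Equity, Cr Receivables, amount 222): Equity=426 Payables=-470 Receivables=44
After txn 4 (Dr Revenue, Cr Equity, amount 198): Equity=228 Payables=-470 Receivables=44 Revenue=198
After txn 5 (Dr Equity, Cr Receivables, amount 389): Equity=617 Payables=-470 Receivables=-345 Revenue=198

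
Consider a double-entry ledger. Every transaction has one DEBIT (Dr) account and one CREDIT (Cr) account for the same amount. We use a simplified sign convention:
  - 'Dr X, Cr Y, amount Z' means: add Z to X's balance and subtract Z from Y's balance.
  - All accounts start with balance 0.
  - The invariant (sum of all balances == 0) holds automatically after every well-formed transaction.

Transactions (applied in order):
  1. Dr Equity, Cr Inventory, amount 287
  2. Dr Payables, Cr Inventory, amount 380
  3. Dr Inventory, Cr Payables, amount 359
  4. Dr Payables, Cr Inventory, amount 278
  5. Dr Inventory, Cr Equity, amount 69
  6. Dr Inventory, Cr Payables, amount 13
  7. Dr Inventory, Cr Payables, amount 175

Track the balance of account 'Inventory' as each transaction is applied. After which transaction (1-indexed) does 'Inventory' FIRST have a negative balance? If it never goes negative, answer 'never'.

After txn 1: Inventory=-287

Answer: 1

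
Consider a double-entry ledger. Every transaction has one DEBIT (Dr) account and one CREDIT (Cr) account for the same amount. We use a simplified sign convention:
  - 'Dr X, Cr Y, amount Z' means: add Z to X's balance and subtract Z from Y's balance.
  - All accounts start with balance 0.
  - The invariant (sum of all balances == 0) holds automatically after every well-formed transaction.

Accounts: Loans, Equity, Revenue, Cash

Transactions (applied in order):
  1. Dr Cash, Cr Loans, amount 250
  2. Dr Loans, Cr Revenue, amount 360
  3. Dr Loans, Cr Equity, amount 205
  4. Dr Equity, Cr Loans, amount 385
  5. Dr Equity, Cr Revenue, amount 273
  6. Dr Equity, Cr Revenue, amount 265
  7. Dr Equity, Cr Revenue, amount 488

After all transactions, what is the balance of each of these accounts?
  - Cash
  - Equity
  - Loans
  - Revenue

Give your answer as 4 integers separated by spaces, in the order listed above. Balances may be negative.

Answer: 250 1206 -70 -1386

Derivation:
After txn 1 (Dr Cash, Cr Loans, amount 250): Cash=250 Loans=-250
After txn 2 (Dr Loans, Cr Revenue, amount 360): Cash=250 Loans=110 Revenue=-360
After txn 3 (Dr Loans, Cr Equity, amount 205): Cash=250 Equity=-205 Loans=315 Revenue=-360
After txn 4 (Dr Equity, Cr Loans, amount 385): Cash=250 Equity=180 Loans=-70 Revenue=-360
After txn 5 (Dr Equity, Cr Revenue, amount 273): Cash=250 Equity=453 Loans=-70 Revenue=-633
After txn 6 (Dr Equity, Cr Revenue, amount 265): Cash=250 Equity=718 Loans=-70 Revenue=-898
After txn 7 (Dr Equity, Cr Revenue, amount 488): Cash=250 Equity=1206 Loans=-70 Revenue=-1386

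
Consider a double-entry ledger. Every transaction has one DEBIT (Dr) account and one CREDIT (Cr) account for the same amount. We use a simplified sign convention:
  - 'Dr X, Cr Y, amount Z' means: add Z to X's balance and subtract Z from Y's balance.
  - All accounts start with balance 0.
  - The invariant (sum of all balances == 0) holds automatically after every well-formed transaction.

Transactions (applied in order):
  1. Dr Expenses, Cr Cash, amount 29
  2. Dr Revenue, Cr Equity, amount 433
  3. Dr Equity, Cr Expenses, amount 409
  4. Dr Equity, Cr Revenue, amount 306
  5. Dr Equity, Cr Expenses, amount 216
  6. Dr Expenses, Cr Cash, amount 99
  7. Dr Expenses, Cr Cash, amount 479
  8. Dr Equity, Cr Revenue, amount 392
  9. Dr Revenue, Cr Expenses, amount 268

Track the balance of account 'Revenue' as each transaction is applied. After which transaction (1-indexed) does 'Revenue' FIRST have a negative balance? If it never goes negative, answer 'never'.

After txn 1: Revenue=0
After txn 2: Revenue=433
After txn 3: Revenue=433
After txn 4: Revenue=127
After txn 5: Revenue=127
After txn 6: Revenue=127
After txn 7: Revenue=127
After txn 8: Revenue=-265

Answer: 8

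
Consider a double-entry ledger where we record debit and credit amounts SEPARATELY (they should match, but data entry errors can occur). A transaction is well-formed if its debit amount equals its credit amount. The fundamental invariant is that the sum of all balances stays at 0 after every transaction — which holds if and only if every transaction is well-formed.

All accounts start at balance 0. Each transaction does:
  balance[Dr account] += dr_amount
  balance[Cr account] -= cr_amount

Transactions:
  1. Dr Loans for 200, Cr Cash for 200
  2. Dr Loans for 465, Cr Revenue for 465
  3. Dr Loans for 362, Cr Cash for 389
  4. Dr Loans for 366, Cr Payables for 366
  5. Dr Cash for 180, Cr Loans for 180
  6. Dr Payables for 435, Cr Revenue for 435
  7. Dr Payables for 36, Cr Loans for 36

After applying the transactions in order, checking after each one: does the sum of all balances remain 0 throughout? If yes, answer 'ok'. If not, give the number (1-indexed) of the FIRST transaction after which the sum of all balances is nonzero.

Answer: 3

Derivation:
After txn 1: dr=200 cr=200 sum_balances=0
After txn 2: dr=465 cr=465 sum_balances=0
After txn 3: dr=362 cr=389 sum_balances=-27
After txn 4: dr=366 cr=366 sum_balances=-27
After txn 5: dr=180 cr=180 sum_balances=-27
After txn 6: dr=435 cr=435 sum_balances=-27
After txn 7: dr=36 cr=36 sum_balances=-27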